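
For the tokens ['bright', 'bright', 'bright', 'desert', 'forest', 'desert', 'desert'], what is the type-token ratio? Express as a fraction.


Tokens: 7
Unique types: ('bright', 'desert', 'forest') = 3
TTR = 3/7
Already in lowest terms.

3/7


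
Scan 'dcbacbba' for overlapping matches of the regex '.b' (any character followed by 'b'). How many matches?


Pattern: .b means any character followed by 'b'.
Scanning 'dcbacbba' position-by-position:
  Pos 0: window 'dc' -> no
  Pos 1: window 'cb' -> MATCH
  Pos 2: window 'ba' -> no
  Pos 3: window 'ac' -> no
  Pos 4: window 'cb' -> MATCH
  Pos 5: window 'bb' -> MATCH
  Pos 6: window 'ba' -> no
  Pos 7: window 'a' -> no
Total matches: 3

3


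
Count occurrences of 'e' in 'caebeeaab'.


Scanning 'caebeeaab' for 'e':
  Position 2: 'e' -> MATCH (count: 1)
  Position 4: 'e' -> MATCH (count: 2)
  Position 5: 'e' -> MATCH (count: 3)
Total occurrences of 'e': 3

3


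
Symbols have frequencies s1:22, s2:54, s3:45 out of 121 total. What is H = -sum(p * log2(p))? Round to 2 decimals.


Computing entropy H = -sum(p_i * log2(p_i)):
  s1: p = 22/121 = 0.1818, -p*log2(p) = 0.4472
  s2: p = 54/121 = 0.4463, -p*log2(p) = 0.5195
  s3: p = 45/121 = 0.3719, -p*log2(p) = 0.5307
H = sum of terms = 1.4974
Rounded to 2 decimals: 1.50

1.50


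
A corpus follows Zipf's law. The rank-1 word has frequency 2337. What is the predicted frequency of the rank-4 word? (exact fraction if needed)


Zipf's law: freq(rank) = f1 / rank
f1 = 2337, rank = 4
freq = 2337 / 4
GCD(2337, 4) = 1
Simplified: 2337/4

2337/4


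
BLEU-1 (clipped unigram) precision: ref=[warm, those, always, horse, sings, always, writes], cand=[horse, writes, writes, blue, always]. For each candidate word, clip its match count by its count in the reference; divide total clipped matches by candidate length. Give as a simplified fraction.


Reference word counts: {'always': 2, 'horse': 1, 'sings': 1, 'those': 1, 'warm': 1, 'writes': 1}
Checking each candidate word (with clipping):
  'horse' -> in reference (ref count 1, used 1/1) -> match (matches: 1)
  'writes' -> in reference (ref count 1, used 1/1) -> match (matches: 2)
  'writes' -> ref count 1 already used up (1/1) -> clipped, no match (matches: 2)
  'blue' -> not in reference -> no match (matches: 2)
  'always' -> in reference (ref count 2, used 1/2) -> match (matches: 3)
Clipped matches: 3, Candidate length: 5
Precision = 3/5

3/5


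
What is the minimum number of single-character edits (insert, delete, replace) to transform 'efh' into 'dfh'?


Building DP table for s1='efh' (len 3) and s2='dfh' (len 3):
       d  f  h
    0  1  2  3
  e 1  1  2  3
  f 2  2  1  2
  h 3  3  2  1
Edit distance = dp[3][3] = 1

1


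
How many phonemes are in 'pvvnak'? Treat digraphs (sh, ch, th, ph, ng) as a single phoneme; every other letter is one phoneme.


Parsing 'pvvnak' greedily, digraphs first:
  'p' -> consonant phoneme (phonemes so far: 1)
  'v' -> consonant phoneme (phonemes so far: 2)
  'v' -> consonant phoneme (phonemes so far: 3)
  'n' -> consonant phoneme (phonemes so far: 4)
  'a' -> vowel phoneme (phonemes so far: 5)
  'k' -> consonant phoneme (phonemes so far: 6)
Total phonemes: 6

6


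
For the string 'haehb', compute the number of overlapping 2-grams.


String 'haehb' has length L = 5.
Number of overlapping n-grams = L - n + 1
Substituting: 5 - 2 + 1 = 4

4


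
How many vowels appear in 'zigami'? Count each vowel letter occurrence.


Scanning each character of 'zigami':
  Position 1: 'z' -> consonant (running count: 0)
  Position 2: 'i' -> vowel (running count: 1)
  Position 3: 'g' -> consonant (running count: 1)
  Position 4: 'a' -> vowel (running count: 2)
  Position 5: 'm' -> consonant (running count: 2)
  Position 6: 'i' -> vowel (running count: 3)
Total vowels: 3

3


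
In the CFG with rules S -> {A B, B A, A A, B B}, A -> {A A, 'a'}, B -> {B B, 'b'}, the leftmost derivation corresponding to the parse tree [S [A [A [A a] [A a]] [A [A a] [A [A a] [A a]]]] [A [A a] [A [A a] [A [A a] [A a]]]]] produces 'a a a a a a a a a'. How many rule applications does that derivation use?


Every bracketed nonterminal node [X ...] in the tree is produced by exactly one rule application.
Reading the tree off as a leftmost derivation:
  Step 1: S  =>  A A   (applied S -> A A)
  Step 2: A A  =>  A A A   (applied A -> A A)
  Step 3: A A A  =>  A A A A   (applied A -> A A)
  Step 4: A A A A  =>  a A A A   (applied A -> a)
  Step 5: a A A A  =>  a a A A   (applied A -> a)
  Step 6: a a A A  =>  a a A A A   (applied A -> A A)
  Step 7: a a A A A  =>  a a a A A   (applied A -> a)
  Step 8: a a a A A  =>  a a a A A A   (applied A -> A A)
  Step 9: a a a A A A  =>  a a a a A A   (applied A -> a)
  Step 10: a a a a A A  =>  a a a a a A   (applied A -> a)
  Step 11: a a a a a A  =>  a a a a a A A   (applied A -> A A)
  Step 12: a a a a a A A  =>  a a a a a a A   (applied A -> a)
  Step 13: a a a a a a A  =>  a a a a a a A A   (applied A -> A A)
  Step 14: a a a a a a A A  =>  a a a a a a a A   (applied A -> a)
  Step 15: a a a a a a a A  =>  a a a a a a a A A   (applied A -> A A)
  Step 16: a a a a a a a A A  =>  a a a a a a a a A   (applied A -> a)
  Step 17: a a a a a a a a A  =>  a a a a a a a a a   (applied A -> a)
Final yield: a a a a a a a a a
Total rewrite steps: 17

17


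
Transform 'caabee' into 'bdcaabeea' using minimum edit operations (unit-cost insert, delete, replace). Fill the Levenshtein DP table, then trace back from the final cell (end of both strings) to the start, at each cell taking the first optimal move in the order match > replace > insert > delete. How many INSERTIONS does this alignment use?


Edit distance = 3. Backtracking from cell (6, 9) with preference match > replace > insert > delete,
then listing the resulting alignment 'caabee' -> 'bdcaabeea' left to right:
  Step 1: insert 'b' [insertion #1]
  Step 2: insert 'd' [insertion #2]
  Step 3: keep 'c'
  Step 4: keep 'a'
  Step 5: keep 'a'
  Step 6: keep 'b'
  Step 7: keep 'e'
  Step 8: keep 'e'
  Step 9: insert 'a' [insertion #3]
Total insertions: 3

3


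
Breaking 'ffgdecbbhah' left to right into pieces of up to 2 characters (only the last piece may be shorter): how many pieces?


'ffgdecbbhah' has 11 characters.
Chunking with max size 2:
  Chunk 1: 'ff' (positions 0-1)
  Chunk 2: 'gd' (positions 2-3)
  Chunk 3: 'ec' (positions 4-5)
  Chunk 4: 'bb' (positions 6-7)
  Chunk 5: 'ha' (positions 8-9)
  Chunk 6: 'h' (positions 10-10)
Total chunks: ceil(11 / 2) = 6

6


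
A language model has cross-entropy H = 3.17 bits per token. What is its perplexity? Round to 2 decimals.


Perplexity formula: PP = 2^H
H = 3.17
PP = 2^3.17
Decompose: 2^3.17 = 2^3 * 2^0.17
2^3 = 8, 2^0.17 ~ 1.1250585
PP ~ 8 * 1.1250585 = 9.0004680
Rounded to 2 decimals: 9.00

9.00


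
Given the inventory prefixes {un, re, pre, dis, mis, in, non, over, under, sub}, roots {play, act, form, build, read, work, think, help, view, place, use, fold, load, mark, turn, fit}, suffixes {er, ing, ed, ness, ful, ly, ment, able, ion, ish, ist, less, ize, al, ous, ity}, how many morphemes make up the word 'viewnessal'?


Segmenting 'viewnessal' against the inventory:
  'view' -> root (morpheme 1)
  'ness' -> suffix (morpheme 2)
  'al' -> suffix (morpheme 3)
Total morphemes: 3

3


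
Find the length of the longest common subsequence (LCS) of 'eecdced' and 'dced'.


DP table for LCS of 'eecdced' and 'dced':
       d  c  e  d
    0  0  0  0  0
  e 0  0  0  1  1
  e 0  0  0  1  1
  c 0  0  1  1  1
  d 0  1  1  1  2
  c 0  1  2  2  2
  e 0  1  2  3  3
  d 0  1  2  3  4
LCS: 'dced'
LCS length = 4

4


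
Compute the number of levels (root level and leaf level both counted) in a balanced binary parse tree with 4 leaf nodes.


In a balanced binary tree with n leaves the deepest leaf is ceil(log2(n)) edges below the root,
so counting node levels inclusive of root and leaves gives ceil(log2(n)) + 1 levels.
log2(4) = 2.0000
ceil(2.0000) = 2
levels = 2 + 1 = 3

3


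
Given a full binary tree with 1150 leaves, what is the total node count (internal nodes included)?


Leaf nodes (terminals): 1150
Internal nodes = n - 1 = 1150 - 1 = 1149
Total = leaves + internal = 1150 + 1149 = 2299

2299


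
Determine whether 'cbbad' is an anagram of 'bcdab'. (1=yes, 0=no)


Sort characters of 'cbbad': 'abbcd'
Sort characters of 'bcdab': 'abbcd'
Sorted forms match -> they ARE anagrams
Result: 1

1


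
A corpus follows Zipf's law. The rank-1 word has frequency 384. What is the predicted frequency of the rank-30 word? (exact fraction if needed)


Zipf's law: freq(rank) = f1 / rank
f1 = 384, rank = 30
freq = 384 / 30
GCD(384, 30) = 6
Simplified: 64/5

64/5


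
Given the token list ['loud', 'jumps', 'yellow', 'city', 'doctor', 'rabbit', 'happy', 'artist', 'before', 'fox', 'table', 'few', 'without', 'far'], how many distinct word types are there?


Listing all tokens and tracking unique types:
  Token 1: 'loud' -> NEW (unique so far: 1)
  Token 2: 'jumps' -> NEW (unique so far: 2)
  Token 3: 'yellow' -> NEW (unique so far: 3)
  Token 4: 'city' -> NEW (unique so far: 4)
  Token 5: 'doctor' -> NEW (unique so far: 5)
  Token 6: 'rabbit' -> NEW (unique so far: 6)
  Token 7: 'happy' -> NEW (unique so far: 7)
  Token 8: 'artist' -> NEW (unique so far: 8)
  Token 9: 'before' -> NEW (unique so far: 9)
  Token 10: 'fox' -> NEW (unique so far: 10)
  Token 11: 'table' -> NEW (unique so far: 11)
  Token 12: 'few' -> NEW (unique so far: 12)
  Token 13: 'without' -> NEW (unique so far: 13)
  Token 14: 'far' -> NEW (unique so far: 14)
Unique types: ('artist', 'before', 'city', 'doctor', 'far', 'few', 'fox', 'happy', 'jumps', 'loud', 'rabbit', 'table', 'without', 'yellow')
Vocabulary size: 14

14


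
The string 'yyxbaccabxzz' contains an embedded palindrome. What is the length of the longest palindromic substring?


Scanning 'yyxbaccabxzz' for palindromic substrings.
Substring at positions 2-9: 'xbaccabx'.
Check: reverse('xbaccabx') = 'xbaccabx' -> palindrome confirmed.
Neighbouring characters ('y' / 'z') break symmetry, so it cannot extend further.
No longer palindromic substring exists; longest length = 8

8


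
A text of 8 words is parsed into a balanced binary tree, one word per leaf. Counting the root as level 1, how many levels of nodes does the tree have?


In a balanced binary tree with n leaves the deepest leaf is ceil(log2(n)) edges below the root,
so counting node levels inclusive of root and leaves gives ceil(log2(n)) + 1 levels.
log2(8) = 3.0000
ceil(3.0000) = 3
levels = 3 + 1 = 4

4


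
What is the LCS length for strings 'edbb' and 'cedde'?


DP table for LCS of 'edbb' and 'cedde':
       c  e  d  d  e
    0  0  0  0  0  0
  e 0  0  1  1  1  1
  d 0  0  1  2  2  2
  b 0  0  1  2  2  2
  b 0  0  1  2  2  2
LCS: 'ed'
LCS length = 2

2


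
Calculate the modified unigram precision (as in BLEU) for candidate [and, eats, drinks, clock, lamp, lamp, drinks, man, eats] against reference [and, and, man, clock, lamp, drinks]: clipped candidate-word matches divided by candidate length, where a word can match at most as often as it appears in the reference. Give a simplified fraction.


Reference word counts: {'and': 2, 'clock': 1, 'drinks': 1, 'lamp': 1, 'man': 1}
Checking each candidate word (with clipping):
  'and' -> in reference (ref count 2, used 1/2) -> match (matches: 1)
  'eats' -> not in reference -> no match (matches: 1)
  'drinks' -> in reference (ref count 1, used 1/1) -> match (matches: 2)
  'clock' -> in reference (ref count 1, used 1/1) -> match (matches: 3)
  'lamp' -> in reference (ref count 1, used 1/1) -> match (matches: 4)
  'lamp' -> ref count 1 already used up (1/1) -> clipped, no match (matches: 4)
  'drinks' -> ref count 1 already used up (1/1) -> clipped, no match (matches: 4)
  'man' -> in reference (ref count 1, used 1/1) -> match (matches: 5)
  'eats' -> not in reference -> no match (matches: 5)
Clipped matches: 5, Candidate length: 9
Precision = 5/9

5/9


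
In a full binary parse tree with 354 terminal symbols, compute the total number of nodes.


Leaf nodes (terminals): 354
Internal nodes = n - 1 = 354 - 1 = 353
Total = leaves + internal = 354 + 353 = 707

707


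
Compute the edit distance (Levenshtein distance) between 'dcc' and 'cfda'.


Building DP table for s1='dcc' (len 3) and s2='cfda' (len 4):
       c  f  d  a
    0  1  2  3  4
  d 1  1  2  2  3
  c 2  1  2  3  3
  c 3  2  2  3  4
Edit distance = dp[3][4] = 4

4


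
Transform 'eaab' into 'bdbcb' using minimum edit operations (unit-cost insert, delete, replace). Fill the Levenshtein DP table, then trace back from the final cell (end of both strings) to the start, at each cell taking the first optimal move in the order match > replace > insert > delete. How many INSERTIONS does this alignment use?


Edit distance = 4. Backtracking from cell (4, 5) with preference match > replace > insert > delete,
then listing the resulting alignment 'eaab' -> 'bdbcb' left to right:
  Step 1: insert 'b' [insertion #1]
  Step 2: replace e->d
  Step 3: replace a->b
  Step 4: replace a->c
  Step 5: keep 'b'
Total insertions: 1

1


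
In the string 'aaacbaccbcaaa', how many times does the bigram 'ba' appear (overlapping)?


Scanning 'aaacbaccbcaaa' for bigram 'ba':
  Position 0: 'aa' -> no
  Position 1: 'aa' -> no
  Position 2: 'ac' -> no
  Position 3: 'cb' -> no
  Position 4: 'ba' -> MATCH
  Position 5: 'ac' -> no
  Position 6: 'cc' -> no
  Position 7: 'cb' -> no
  Position 8: 'bc' -> no
  Position 9: 'ca' -> no
  Position 10: 'aa' -> no
  Position 11: 'aa' -> no
Total matches: 1

1


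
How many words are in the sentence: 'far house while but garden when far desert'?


Counting words by splitting on spaces:
  Word 1: 'far'
  Word 2: 'house'
  Word 3: 'while'
  Word 4: 'but'
  Word 5: 'garden'
  Word 6: 'when'
  Word 7: 'far'
  Word 8: 'desert'
Total words: 8

8


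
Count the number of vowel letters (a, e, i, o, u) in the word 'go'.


Scanning each character of 'go':
  Position 1: 'g' -> consonant (running count: 0)
  Position 2: 'o' -> vowel (running count: 1)
Total vowels: 1

1


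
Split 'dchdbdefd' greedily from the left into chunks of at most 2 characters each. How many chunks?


'dchdbdefd' has 9 characters.
Chunking with max size 2:
  Chunk 1: 'dc' (positions 0-1)
  Chunk 2: 'hd' (positions 2-3)
  Chunk 3: 'bd' (positions 4-5)
  Chunk 4: 'ef' (positions 6-7)
  Chunk 5: 'd' (positions 8-8)
Total chunks: ceil(9 / 2) = 5

5


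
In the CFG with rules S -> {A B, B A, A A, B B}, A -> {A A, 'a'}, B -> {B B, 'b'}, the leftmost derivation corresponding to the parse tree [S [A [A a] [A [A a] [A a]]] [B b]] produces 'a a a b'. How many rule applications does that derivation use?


Every bracketed nonterminal node [X ...] in the tree is produced by exactly one rule application.
Reading the tree off as a leftmost derivation:
  Step 1: S  =>  A B   (applied S -> A B)
  Step 2: A B  =>  A A B   (applied A -> A A)
  Step 3: A A B  =>  a A B   (applied A -> a)
  Step 4: a A B  =>  a A A B   (applied A -> A A)
  Step 5: a A A B  =>  a a A B   (applied A -> a)
  Step 6: a a A B  =>  a a a B   (applied A -> a)
  Step 7: a a a B  =>  a a a b   (applied B -> b)
Final yield: a a a b
Total rewrite steps: 7

7


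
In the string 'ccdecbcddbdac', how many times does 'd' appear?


Scanning 'ccdecbcddbdac' for 'd':
  Position 2: 'd' -> MATCH (count: 1)
  Position 7: 'd' -> MATCH (count: 2)
  Position 8: 'd' -> MATCH (count: 3)
  Position 10: 'd' -> MATCH (count: 4)
Total occurrences of 'd': 4

4


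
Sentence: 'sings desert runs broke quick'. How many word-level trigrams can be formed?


Word trigrams from [5] words:
  Trigram 1: (sings desert runs)
  Trigram 2: (desert runs broke)
  Trigram 3: (runs broke quick)
Total word trigrams: 5 - 2 = 3

3


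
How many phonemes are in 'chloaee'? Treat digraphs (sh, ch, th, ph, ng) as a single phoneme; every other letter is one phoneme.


Parsing 'chloaee' greedily, digraphs first:
  'ch' -> digraph (1 consonant phoneme) (phonemes so far: 1)
  'l' -> consonant phoneme (phonemes so far: 2)
  'o' -> vowel phoneme (phonemes so far: 3)
  'a' -> vowel phoneme (phonemes so far: 4)
  'e' -> vowel phoneme (phonemes so far: 5)
  'e' -> vowel phoneme (phonemes so far: 6)
Total phonemes: 6

6


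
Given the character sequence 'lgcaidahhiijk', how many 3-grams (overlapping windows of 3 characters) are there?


String 'lgcaidahhiijk' has length L = 13.
Number of overlapping n-grams = L - n + 1
Substituting: 13 - 3 + 1 = 11

11


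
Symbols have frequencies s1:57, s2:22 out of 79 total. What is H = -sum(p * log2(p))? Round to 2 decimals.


Computing entropy H = -sum(p_i * log2(p_i)):
  s1: p = 57/79 = 0.7215, -p*log2(p) = 0.3398
  s2: p = 22/79 = 0.2785, -p*log2(p) = 0.5136
H = sum of terms = 0.8534
Rounded to 2 decimals: 0.85

0.85


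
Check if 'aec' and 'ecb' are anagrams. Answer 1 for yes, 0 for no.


Sort characters of 'aec': 'ace'
Sort characters of 'ecb': 'bce'
Sorted forms differ -> they are NOT anagrams
Result: 0

0


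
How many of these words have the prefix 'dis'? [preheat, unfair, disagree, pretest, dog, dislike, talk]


Checking each word for prefix 'dis':
  'preheat' -> no (count: 0)
  'unfair' -> no (count: 0)
  'disagree' -> YES, starts with 'dis' (count: 1)
  'pretest' -> no (count: 1)
  'dog' -> no (count: 1)
  'dislike' -> YES, starts with 'dis' (count: 2)
  'talk' -> no (count: 2)
Total with prefix 'dis': 2

2


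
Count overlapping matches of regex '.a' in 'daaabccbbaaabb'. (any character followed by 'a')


Pattern: .a means any character followed by 'a'.
Scanning 'daaabccbbaaabb' position-by-position:
  Pos 0: window 'da' -> MATCH
  Pos 1: window 'aa' -> MATCH
  Pos 2: window 'aa' -> MATCH
  Pos 3: window 'ab' -> no
  Pos 4: window 'bc' -> no
  Pos 5: window 'cc' -> no
  Pos 6: window 'cb' -> no
  Pos 7: window 'bb' -> no
  Pos 8: window 'ba' -> MATCH
  Pos 9: window 'aa' -> MATCH
  Pos 10: window 'aa' -> MATCH
  Pos 11: window 'ab' -> no
  Pos 12: window 'bb' -> no
  Pos 13: window 'b' -> no
Total matches: 6

6


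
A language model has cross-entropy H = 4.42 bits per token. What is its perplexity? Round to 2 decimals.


Perplexity formula: PP = 2^H
H = 4.42
PP = 2^4.42
Decompose: 2^4.42 = 2^4 * 2^0.42
2^4 = 16, 2^0.42 ~ 1.3379276
PP ~ 16 * 1.3379276 = 21.4068416
Rounded to 2 decimals: 21.41

21.41


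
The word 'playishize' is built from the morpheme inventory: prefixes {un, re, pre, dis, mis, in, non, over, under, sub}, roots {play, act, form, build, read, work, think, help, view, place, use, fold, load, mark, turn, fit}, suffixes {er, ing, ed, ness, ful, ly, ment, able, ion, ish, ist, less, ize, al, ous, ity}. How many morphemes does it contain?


Segmenting 'playishize' against the inventory:
  'play' -> root (morpheme 1)
  'ish' -> suffix (morpheme 2)
  'ize' -> suffix (morpheme 3)
Total morphemes: 3

3


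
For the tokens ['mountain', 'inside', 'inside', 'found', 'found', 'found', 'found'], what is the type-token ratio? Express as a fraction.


Tokens: 7
Unique types: ('found', 'inside', 'mountain') = 3
TTR = 3/7
Already in lowest terms.

3/7


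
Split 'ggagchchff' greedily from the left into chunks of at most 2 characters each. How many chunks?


'ggagchchff' has 10 characters.
Chunking with max size 2:
  Chunk 1: 'gg' (positions 0-1)
  Chunk 2: 'ag' (positions 2-3)
  Chunk 3: 'ch' (positions 4-5)
  Chunk 4: 'ch' (positions 6-7)
  Chunk 5: 'ff' (positions 8-9)
Total chunks: ceil(10 / 2) = 5

5


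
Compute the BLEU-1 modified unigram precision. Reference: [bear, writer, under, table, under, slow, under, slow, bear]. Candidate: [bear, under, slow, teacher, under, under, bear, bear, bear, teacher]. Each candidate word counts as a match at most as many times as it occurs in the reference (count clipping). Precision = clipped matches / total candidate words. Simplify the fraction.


Reference word counts: {'bear': 2, 'slow': 2, 'table': 1, 'under': 3, 'writer': 1}
Checking each candidate word (with clipping):
  'bear' -> in reference (ref count 2, used 1/2) -> match (matches: 1)
  'under' -> in reference (ref count 3, used 1/3) -> match (matches: 2)
  'slow' -> in reference (ref count 2, used 1/2) -> match (matches: 3)
  'teacher' -> not in reference -> no match (matches: 3)
  'under' -> in reference (ref count 3, used 2/3) -> match (matches: 4)
  'under' -> in reference (ref count 3, used 3/3) -> match (matches: 5)
  'bear' -> in reference (ref count 2, used 2/2) -> match (matches: 6)
  'bear' -> ref count 2 already used up (2/2) -> clipped, no match (matches: 6)
  'bear' -> ref count 2 already used up (2/2) -> clipped, no match (matches: 6)
  'teacher' -> not in reference -> no match (matches: 6)
Clipped matches: 6, Candidate length: 10
Precision = 6/10 = 3/5

3/5


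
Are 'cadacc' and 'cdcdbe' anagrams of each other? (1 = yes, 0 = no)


Sort characters of 'cadacc': 'aacccd'
Sort characters of 'cdcdbe': 'bccdde'
Sorted forms differ -> they are NOT anagrams
Result: 0

0


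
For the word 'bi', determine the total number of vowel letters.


Scanning each character of 'bi':
  Position 1: 'b' -> consonant (running count: 0)
  Position 2: 'i' -> vowel (running count: 1)
Total vowels: 1

1


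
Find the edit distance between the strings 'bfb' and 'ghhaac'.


Building DP table for s1='bfb' (len 3) and s2='ghhaac' (len 6):
       g  h  h  a  a  c
    0  1  2  3  4  5  6
  b 1  1  2  3  4  5  6
  f 2  2  2  3  4  5  6
  b 3  3  3  3  4  5  6
Edit distance = dp[3][6] = 6

6


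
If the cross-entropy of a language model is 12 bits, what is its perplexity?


Perplexity formula: PP = 2^H
H = 12
PP = 2^12
PP = 2^12 = 4096

4096


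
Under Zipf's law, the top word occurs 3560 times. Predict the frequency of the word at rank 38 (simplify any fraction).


Zipf's law: freq(rank) = f1 / rank
f1 = 3560, rank = 38
freq = 3560 / 38
GCD(3560, 38) = 2
Simplified: 1780/19

1780/19


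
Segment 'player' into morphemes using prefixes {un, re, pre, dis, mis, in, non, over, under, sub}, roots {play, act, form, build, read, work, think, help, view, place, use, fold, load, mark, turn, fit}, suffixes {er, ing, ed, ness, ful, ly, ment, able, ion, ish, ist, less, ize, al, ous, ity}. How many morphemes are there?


Segmenting 'player' against the inventory:
  'play' -> root (morpheme 1)
  'er' -> suffix (morpheme 2)
Total morphemes: 2

2


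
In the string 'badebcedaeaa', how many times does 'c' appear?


Scanning 'badebcedaeaa' for 'c':
  Position 5: 'c' -> MATCH (count: 1)
Total occurrences of 'c': 1

1


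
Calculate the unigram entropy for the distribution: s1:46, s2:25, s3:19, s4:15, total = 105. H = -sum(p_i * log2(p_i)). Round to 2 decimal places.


Computing entropy H = -sum(p_i * log2(p_i)):
  s1: p = 46/105 = 0.4381, -p*log2(p) = 0.5216
  s2: p = 25/105 = 0.2381, -p*log2(p) = 0.4929
  s3: p = 19/105 = 0.1810, -p*log2(p) = 0.4463
  s4: p = 15/105 = 0.1429, -p*log2(p) = 0.4011
H = sum of terms = 1.8619
Rounded to 2 decimals: 1.86

1.86


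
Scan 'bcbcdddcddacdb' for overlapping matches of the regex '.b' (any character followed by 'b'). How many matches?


Pattern: .b means any character followed by 'b'.
Scanning 'bcbcdddcddacdb' position-by-position:
  Pos 0: window 'bc' -> no
  Pos 1: window 'cb' -> MATCH
  Pos 2: window 'bc' -> no
  Pos 3: window 'cd' -> no
  Pos 4: window 'dd' -> no
  Pos 5: window 'dd' -> no
  Pos 6: window 'dc' -> no
  Pos 7: window 'cd' -> no
  Pos 8: window 'dd' -> no
  Pos 9: window 'da' -> no
  Pos 10: window 'ac' -> no
  Pos 11: window 'cd' -> no
  Pos 12: window 'db' -> MATCH
  Pos 13: window 'b' -> no
Total matches: 2

2


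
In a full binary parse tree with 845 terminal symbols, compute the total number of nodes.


Leaf nodes (terminals): 845
Internal nodes = n - 1 = 845 - 1 = 844
Total = leaves + internal = 845 + 844 = 1689

1689


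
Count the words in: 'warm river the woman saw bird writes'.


Counting words by splitting on spaces:
  Word 1: 'warm'
  Word 2: 'river'
  Word 3: 'the'
  Word 4: 'woman'
  Word 5: 'saw'
  Word 6: 'bird'
  Word 7: 'writes'
Total words: 7

7


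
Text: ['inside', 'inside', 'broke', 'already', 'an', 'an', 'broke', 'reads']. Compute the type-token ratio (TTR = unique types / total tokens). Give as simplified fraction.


Tokens: 8
Unique types: ('already', 'an', 'broke', 'inside', 'reads') = 5
TTR = 5/8
Already in lowest terms.

5/8


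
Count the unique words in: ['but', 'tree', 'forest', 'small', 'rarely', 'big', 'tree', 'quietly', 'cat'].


Listing all tokens and tracking unique types:
  Token 1: 'but' -> NEW (unique so far: 1)
  Token 2: 'tree' -> NEW (unique so far: 2)
  Token 3: 'forest' -> NEW (unique so far: 3)
  Token 4: 'small' -> NEW (unique so far: 4)
  Token 5: 'rarely' -> NEW (unique so far: 5)
  Token 6: 'big' -> NEW (unique so far: 6)
  Token 7: 'tree' -> duplicate (unique so far: 6)
  Token 8: 'quietly' -> NEW (unique so far: 7)
  Token 9: 'cat' -> NEW (unique so far: 8)
Unique types: ('big', 'but', 'cat', 'forest', 'quietly', 'rarely', 'small', 'tree')
Vocabulary size: 8

8


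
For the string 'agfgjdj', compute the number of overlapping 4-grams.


String 'agfgjdj' has length L = 7.
Number of overlapping n-grams = L - n + 1
Substituting: 7 - 4 + 1 = 4

4


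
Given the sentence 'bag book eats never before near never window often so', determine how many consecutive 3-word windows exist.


Word trigrams from [10] words:
  Trigram 1: (bag book eats)
  Trigram 2: (book eats never)
  Trigram 3: (eats never before)
  Trigram 4: (never before near)
  Trigram 5: (before near never)
  Trigram 6: (near never window)
  Trigram 7: (never window often)
  Trigram 8: (window often so)
Total word trigrams: 10 - 2 = 8

8


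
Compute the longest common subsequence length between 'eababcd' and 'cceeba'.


DP table for LCS of 'eababcd' and 'cceeba':
       c  c  e  e  b  a
    0  0  0  0  0  0  0
  e 0  0  0  1  1  1  1
  a 0  0  0  1  1  1  2
  b 0  0  0  1  1  2  2
  a 0  0  0  1  1  2  3
  b 0  0  0  1  1  2  3
  c 0  1  1  1  1  2  3
  d 0  1  1  1  1  2  3
LCS: 'eba'
LCS length = 3

3


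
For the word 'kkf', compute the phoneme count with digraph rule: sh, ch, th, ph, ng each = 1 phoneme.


Parsing 'kkf' greedily, digraphs first:
  'k' -> consonant phoneme (phonemes so far: 1)
  'k' -> consonant phoneme (phonemes so far: 2)
  'f' -> consonant phoneme (phonemes so far: 3)
Total phonemes: 3

3


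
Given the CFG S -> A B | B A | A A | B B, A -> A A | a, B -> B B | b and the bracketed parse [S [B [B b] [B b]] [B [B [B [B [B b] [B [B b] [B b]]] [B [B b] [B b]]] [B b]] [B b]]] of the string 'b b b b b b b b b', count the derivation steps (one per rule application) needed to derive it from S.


Every bracketed nonterminal node [X ...] in the tree is produced by exactly one rule application.
Reading the tree off as a leftmost derivation:
  Step 1: S  =>  B B   (applied S -> B B)
  Step 2: B B  =>  B B B   (applied B -> B B)
  Step 3: B B B  =>  b B B   (applied B -> b)
  Step 4: b B B  =>  b b B   (applied B -> b)
  Step 5: b b B  =>  b b B B   (applied B -> B B)
  Step 6: b b B B  =>  b b B B B   (applied B -> B B)
  Step 7: b b B B B  =>  b b B B B B   (applied B -> B B)
  Step 8: b b B B B B  =>  b b B B B B B   (applied B -> B B)
  Step 9: b b B B B B B  =>  b b b B B B B   (applied B -> b)
  Step 10: b b b B B B B  =>  b b b B B B B B   (applied B -> B B)
  Step 11: b b b B B B B B  =>  b b b b B B B B   (applied B -> b)
  Step 12: b b b b B B B B  =>  b b b b b B B B   (applied B -> b)
  Step 13: b b b b b B B B  =>  b b b b b B B B B   (applied B -> B B)
  Step 14: b b b b b B B B B  =>  b b b b b b B B B   (applied B -> b)
  Step 15: b b b b b b B B B  =>  b b b b b b b B B   (applied B -> b)
  Step 16: b b b b b b b B B  =>  b b b b b b b b B   (applied B -> b)
  Step 17: b b b b b b b b B  =>  b b b b b b b b b   (applied B -> b)
Final yield: b b b b b b b b b
Total rewrite steps: 17

17


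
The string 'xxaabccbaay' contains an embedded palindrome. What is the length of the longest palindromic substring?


Scanning 'xxaabccbaay' for palindromic substrings.
Substring at positions 2-9: 'aabccbaa'.
Check: reverse('aabccbaa') = 'aabccbaa' -> palindrome confirmed.
Neighbouring characters ('x' / 'y') break symmetry, so it cannot extend further.
No longer palindromic substring exists; longest length = 8

8


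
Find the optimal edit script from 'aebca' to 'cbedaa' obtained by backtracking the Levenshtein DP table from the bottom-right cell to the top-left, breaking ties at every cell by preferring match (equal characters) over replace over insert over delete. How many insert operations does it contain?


Edit distance = 4. Backtracking from cell (5, 6) with preference match > replace > insert > delete,
then listing the resulting alignment 'aebca' -> 'cbedaa' left to right:
  Step 1: insert 'c' [insertion #1]
  Step 2: replace a->b
  Step 3: keep 'e'
  Step 4: replace b->d
  Step 5: replace c->a
  Step 6: keep 'a'
Total insertions: 1

1


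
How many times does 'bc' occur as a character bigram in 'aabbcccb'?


Scanning 'aabbcccb' for bigram 'bc':
  Position 0: 'aa' -> no
  Position 1: 'ab' -> no
  Position 2: 'bb' -> no
  Position 3: 'bc' -> MATCH
  Position 4: 'cc' -> no
  Position 5: 'cc' -> no
  Position 6: 'cb' -> no
Total matches: 1

1


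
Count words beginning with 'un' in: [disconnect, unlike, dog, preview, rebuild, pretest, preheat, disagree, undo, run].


Checking each word for prefix 'un':
  'disconnect' -> no (count: 0)
  'unlike' -> YES, starts with 'un' (count: 1)
  'dog' -> no (count: 1)
  'preview' -> no (count: 1)
  'rebuild' -> no (count: 1)
  'pretest' -> no (count: 1)
  'preheat' -> no (count: 1)
  'disagree' -> no (count: 1)
  'undo' -> YES, starts with 'un' (count: 2)
  'run' -> no (count: 2)
Total with prefix 'un': 2

2


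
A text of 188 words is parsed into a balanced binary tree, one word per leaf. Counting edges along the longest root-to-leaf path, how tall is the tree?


In a balanced binary tree with n leaves the deepest leaf is ceil(log2(n)) edges below the root.
log2(188) = 7.5546
ceil(7.5546) = 8
height (edges) = 8

8


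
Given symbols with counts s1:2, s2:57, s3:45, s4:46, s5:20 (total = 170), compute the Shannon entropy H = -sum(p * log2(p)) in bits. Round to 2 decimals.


Computing entropy H = -sum(p_i * log2(p_i)):
  s1: p = 2/170 = 0.0118, -p*log2(p) = 0.0754
  s2: p = 57/170 = 0.3353, -p*log2(p) = 0.5286
  s3: p = 45/170 = 0.2647, -p*log2(p) = 0.5076
  s4: p = 46/170 = 0.2706, -p*log2(p) = 0.5103
  s5: p = 20/170 = 0.1176, -p*log2(p) = 0.3632
H = sum of terms = 1.9851
Rounded to 2 decimals: 1.99

1.99


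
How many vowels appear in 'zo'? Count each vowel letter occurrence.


Scanning each character of 'zo':
  Position 1: 'z' -> consonant (running count: 0)
  Position 2: 'o' -> vowel (running count: 1)
Total vowels: 1

1


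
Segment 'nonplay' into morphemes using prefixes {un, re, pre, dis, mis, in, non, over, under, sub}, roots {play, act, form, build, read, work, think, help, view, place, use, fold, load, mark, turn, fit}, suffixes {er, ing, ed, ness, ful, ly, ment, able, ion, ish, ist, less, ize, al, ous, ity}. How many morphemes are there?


Segmenting 'nonplay' against the inventory:
  'non' -> prefix (morpheme 1)
  'play' -> root (morpheme 2)
Total morphemes: 2

2


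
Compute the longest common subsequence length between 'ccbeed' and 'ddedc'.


DP table for LCS of 'ccbeed' and 'ddedc':
       d  d  e  d  c
    0  0  0  0  0  0
  c 0  0  0  0  0  1
  c 0  0  0  0  0  1
  b 0  0  0  0  0  1
  e 0  0  0  1  1  1
  e 0  0  0  1  1  1
  d 0  1  1  1  2  2
LCS: 'ed'
LCS length = 2

2


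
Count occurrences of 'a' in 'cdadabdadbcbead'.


Scanning 'cdadabdadbcbead' for 'a':
  Position 2: 'a' -> MATCH (count: 1)
  Position 4: 'a' -> MATCH (count: 2)
  Position 7: 'a' -> MATCH (count: 3)
  Position 13: 'a' -> MATCH (count: 4)
Total occurrences of 'a': 4

4


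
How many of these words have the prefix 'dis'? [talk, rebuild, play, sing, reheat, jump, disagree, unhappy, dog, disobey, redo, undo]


Checking each word for prefix 'dis':
  'talk' -> no (count: 0)
  'rebuild' -> no (count: 0)
  'play' -> no (count: 0)
  'sing' -> no (count: 0)
  'reheat' -> no (count: 0)
  'jump' -> no (count: 0)
  'disagree' -> YES, starts with 'dis' (count: 1)
  'unhappy' -> no (count: 1)
  'dog' -> no (count: 1)
  'disobey' -> YES, starts with 'dis' (count: 2)
  'redo' -> no (count: 2)
  'undo' -> no (count: 2)
Total with prefix 'dis': 2

2


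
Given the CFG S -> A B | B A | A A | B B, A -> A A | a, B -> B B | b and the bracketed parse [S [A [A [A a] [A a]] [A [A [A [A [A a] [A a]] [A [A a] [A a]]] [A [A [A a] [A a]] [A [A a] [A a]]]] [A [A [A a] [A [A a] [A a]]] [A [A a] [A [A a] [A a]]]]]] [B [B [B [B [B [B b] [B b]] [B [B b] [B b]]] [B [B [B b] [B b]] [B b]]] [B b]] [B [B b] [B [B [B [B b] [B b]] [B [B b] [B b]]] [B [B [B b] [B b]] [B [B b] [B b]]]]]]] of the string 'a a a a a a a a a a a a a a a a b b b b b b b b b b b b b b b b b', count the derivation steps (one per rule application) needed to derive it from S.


Every bracketed nonterminal node [X ...] in the tree is produced by exactly one rule application.
Reading the tree off as a leftmost derivation:
  Step 1: S  =>  A B   (applied S -> A B)
  Step 2: A B  =>  A A B   (applied A -> A A)
  Step 3: A A B  =>  A A A B   (applied A -> A A)
  Step 4: A A A B  =>  a A A B   (applied A -> a)
  Step 5: a A A B  =>  a a A B   (applied A -> a)
  Step 6: a a A B  =>  a a A A B   (applied A -> A A)
  Step 7: a a A A B  =>  a a A A A B   (applied A -> A A)
  Step 8: a a A A A B  =>  a a A A A A B   (applied A -> A A)
  Step 9: a a A A A A B  =>  a a A A A A A B   (applied A -> A A)
  Step 10: a a A A A A A B  =>  a a a A A A A B   (applied A -> a)
  Step 11: a a a A A A A B  =>  a a a a A A A B   (applied A -> a)
  Step 12: a a a a A A A B  =>  a a a a A A A A B   (applied A -> A A)
  Step 13: a a a a A A A A B  =>  a a a a a A A A B   (applied A -> a)
  Step 14: a a a a a A A A B  =>  a a a a a a A A B   (applied A -> a)
  Step 15: a a a a a a A A B  =>  a a a a a a A A A B   (applied A -> A A)
  Step 16: a a a a a a A A A B  =>  a a a a a a A A A A B   (applied A -> A A)
  Step 17: a a a a a a A A A A B  =>  a a a a a a a A A A B   (applied A -> a)
  Step 18: a a a a a a a A A A B  =>  a a a a a a a a A A B   (applied A -> a)
  Step 19: a a a a a a a a A A B  =>  a a a a a a a a A A A B   (applied A -> A A)
  Step 20: a a a a a a a a A A A B  =>  a a a a a a a a a A A B   (applied A -> a)
  Step 21: a a a a a a a a a A A B  =>  a a a a a a a a a a A B   (applied A -> a)
  Step 22: a a a a a a a a a a A B  =>  a a a a a a a a a a A A B   (applied A -> A A)
  Step 23: a a a a a a a a a a A A B  =>  a a a a a a a a a a A A A B   (applied A -> A A)
  Step 24: a a a a a a a a a a A A A B  =>  a a a a a a a a a a a A A B   (applied A -> a)
  Step 25: a a a a a a a a a a a A A B  =>  a a a a a a a a a a a A A A B   (applied A -> A A)
  Step 26: a a a a a a a a a a a A A A B  =>  a a a a a a a a a a a a A A B   (applied A -> a)
  Step 27: a a a a a a a a a a a a A A B  =>  a a a a a a a a a a a a a A B   (applied A -> a)
  Step 28: a a a a a a a a a a a a a A B  =>  a a a a a a a a a a a a a A A B   (applied A -> A A)
  Step 29: a a a a a a a a a a a a a A A B  =>  a a a a a a a a a a a a a a A B   (applied A -> a)
  Step 30: a a a a a a a a a a a a a a A B  =>  a a a a a a a a a a a a a a A A B   (applied A -> A A)
  Step 31: a a a a a a a a a a a a a a A A B  =>  a a a a a a a a a a a a a a a A B   (applied A -> a)
  Step 32: a a a a a a a a a a a a a a a A B  =>  a a a a a a a a a a a a a a a a B   (applied A -> a)
  Step 33: a a a a a a a a a a a a a a a a B  =>  a a a a a a a a a a a a a a a a B B   (applied B -> B B)
  Step 34: a a a a a a a a a a a a a a a a B B  =>  a a a a a a a a a a a a a a a a B B B   (applied B -> B B)
  Step 35: a a a a a a a a a a a a a a a a B B B  =>  a a a a a a a a a a a a a a a a B B B B   (applied B -> B B)
  Step 36: a a a a a a a a a a a a a a a a B B B B  =>  a a a a a a a a a a a a a a a a B B B B B   (applied B -> B B)
  Step 37: a a a a a a a a a a a a a a a a B B B B B  =>  a a a a a a a a a a a a a a a a B B B B B B   (applied B -> B B)
  Step 38: a a a a a a a a a a a a a a a a B B B B B B  =>  a a a a a a a a a a a a a a a a b B B B B B   (applied B -> b)
  Step 39: a a a a a a a a a a a a a a a a b B B B B B  =>  a a a a a a a a a a a a a a a a b b B B B B   (applied B -> b)
  Step 40: a a a a a a a a a a a a a a a a b b B B B B  =>  a a a a a a a a a a a a a a a a b b B B B B B   (applied B -> B B)
  Step 41: a a a a a a a a a a a a a a a a b b B B B B B  =>  a a a a a a a a a a a a a a a a b b b B B B B   (applied B -> b)
  Step 42: a a a a a a a a a a a a a a a a b b b B B B B  =>  a a a a a a a a a a a a a a a a b b b b B B B   (applied B -> b)
  Step 43: a a a a a a a a a a a a a a a a b b b b B B B  =>  a a a a a a a a a a a a a a a a b b b b B B B B   (applied B -> B B)
  Step 44: a a a a a a a a a a a a a a a a b b b b B B B B  =>  a a a a a a a a a a a a a a a a b b b b B B B B B   (applied B -> B B)
  Step 45: a a a a a a a a a a a a a a a a b b b b B B B B B  =>  a a a a a a a a a a a a a a a a b b b b b B B B B   (applied B -> b)
  Step 46: a a a a a a a a a a a a a a a a b b b b b B B B B  =>  a a a a a a a a a a a a a a a a b b b b b b B B B   (applied B -> b)
  Step 47: a a a a a a a a a a a a a a a a b b b b b b B B B  =>  a a a a a a a a a a a a a a a a b b b b b b b B B   (applied B -> b)
  Step 48: a a a a a a a a a a a a a a a a b b b b b b b B B  =>  a a a a a a a a a a a a a a a a b b b b b b b b B   (applied B -> b)
  Step 49: a a a a a a a a a a a a a a a a b b b b b b b b B  =>  a a a a a a a a a a a a a a a a b b b b b b b b B B   (applied B -> B B)
  Step 50: a a a a a a a a a a a a a a a a b b b b b b b b B B  =>  a a a a a a a a a a a a a a a a b b b b b b b b b B   (applied B -> b)
  Step 51: a a a a a a a a a a a a a a a a b b b b b b b b b B  =>  a a a a a a a a a a a a a a a a b b b b b b b b b B B   (applied B -> B B)
  Step 52: a a a a a a a a a a a a a a a a b b b b b b b b b B B  =>  a a a a a a a a a a a a a a a a b b b b b b b b b B B B   (applied B -> B B)
  Step 53: a a a a a a a a a a a a a a a a b b b b b b b b b B B B  =>  a a a a a a a a a a a a a a a a b b b b b b b b b B B B B   (applied B -> B B)
  Step 54: a a a a a a a a a a a a a a a a b b b b b b b b b B B B B  =>  a a a a a a a a a a a a a a a a b b b b b b b b b b B B B   (applied B -> b)
  Step 55: a a a a a a a a a a a a a a a a b b b b b b b b b b B B B  =>  a a a a a a a a a a a a a a a a b b b b b b b b b b b B B   (applied B -> b)
  Step 56: a a a a a a a a a a a a a a a a b b b b b b b b b b b B B  =>  a a a a a a a a a a a a a a a a b b b b b b b b b b b B B B   (applied B -> B B)
  Step 57: a a a a a a a a a a a a a a a a b b b b b b b b b b b B B B  =>  a a a a a a a a a a a a a a a a b b b b b b b b b b b b B B   (applied B -> b)
  Step 58: a a a a a a a a a a a a a a a a b b b b b b b b b b b b B B  =>  a a a a a a a a a a a a a a a a b b b b b b b b b b b b b B   (applied B -> b)
  Step 59: a a a a a a a a a a a a a a a a b b b b b b b b b b b b b B  =>  a a a a a a a a a a a a a a a a b b b b b b b b b b b b b B B   (applied B -> B B)
  Step 60: a a a a a a a a a a a a a a a a b b b b b b b b b b b b b B B  =>  a a a a a a a a a a a a a a a a b b b b b b b b b b b b b B B B   (applied B -> B B)
  Step 61: a a a a a a a a a a a a a a a a b b b b b b b b b b b b b B B B  =>  a a a a a a a a a a a a a a a a b b b b b b b b b b b b b b B B   (applied B -> b)
  Step 62: a a a a a a a a a a a a a a a a b b b b b b b b b b b b b b B B  =>  a a a a a a a a a a a a a a a a b b b b b b b b b b b b b b b B   (applied B -> b)
  Step 63: a a a a a a a a a a a a a a a a b b b b b b b b b b b b b b b B  =>  a a a a a a a a a a a a a a a a b b b b b b b b b b b b b b b B B   (applied B -> B B)
  Step 64: a a a a a a a a a a a a a a a a b b b b b b b b b b b b b b b B B  =>  a a a a a a a a a a a a a a a a b b b b b b b b b b b b b b b b B   (applied B -> b)
  Step 65: a a a a a a a a a a a a a a a a b b b b b b b b b b b b b b b b B  =>  a a a a a a a a a a a a a a a a b b b b b b b b b b b b b b b b b   (applied B -> b)
Final yield: a a a a a a a a a a a a a a a a b b b b b b b b b b b b b b b b b
Total rewrite steps: 65

65
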